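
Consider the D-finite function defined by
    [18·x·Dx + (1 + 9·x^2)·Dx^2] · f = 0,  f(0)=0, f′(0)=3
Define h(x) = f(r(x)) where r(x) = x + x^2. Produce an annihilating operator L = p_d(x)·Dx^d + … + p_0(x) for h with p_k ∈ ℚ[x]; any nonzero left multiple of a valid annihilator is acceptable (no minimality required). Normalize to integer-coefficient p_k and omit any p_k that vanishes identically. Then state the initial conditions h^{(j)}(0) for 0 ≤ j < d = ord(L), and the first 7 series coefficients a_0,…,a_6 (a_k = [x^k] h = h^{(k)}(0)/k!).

f: a_k = 0, 3, 0, -9, 0, 243/5, 0, …
f∘r: x↦r, Dx↦Dx/r' in L_f ⇒ L₀.
L = (-2 + 18·x + 72·x^2 + 108·x^3 + 54·x^4)·Dx + (1 + 2·x + 9·x^2 + 36·x^3 + 45·x^4 + 18·x^5)·Dx^2  (order 2).
h: a_k = 0, 3, 3, -9, -27, 108/5, 234, …
ICs: h(0) = 0, h′(0) = 3.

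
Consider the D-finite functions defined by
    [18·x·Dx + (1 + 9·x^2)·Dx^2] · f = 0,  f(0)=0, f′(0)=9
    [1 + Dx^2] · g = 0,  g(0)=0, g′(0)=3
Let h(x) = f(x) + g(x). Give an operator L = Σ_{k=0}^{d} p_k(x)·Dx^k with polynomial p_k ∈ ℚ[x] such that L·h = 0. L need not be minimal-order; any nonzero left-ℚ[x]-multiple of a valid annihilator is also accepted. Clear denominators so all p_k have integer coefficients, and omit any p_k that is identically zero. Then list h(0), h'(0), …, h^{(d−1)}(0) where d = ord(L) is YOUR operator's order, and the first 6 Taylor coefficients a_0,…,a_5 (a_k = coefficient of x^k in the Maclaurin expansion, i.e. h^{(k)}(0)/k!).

f: a_k = 0, 9, 0, -27, 0, 729/5, …
g: a_k = 0, 3, 0, -1/2, 0, 1/40, …
h₀=f+g: left-lcm gives L₀, ord ≤ 4.
L = (-1926·x + 17820·x^3 + 1458·x^5)·Dx + (-17 + 351·x^2 + 4617·x^4 + 729·x^6)·Dx^2 + (-1926·x + 17820·x^3 + 1458·x^5)·Dx^3 + (-17 + 351·x^2 + 4617·x^4 + 729·x^6)·Dx^4  (order 4).
h: a_k = 0, 12, 0, -55/2, 0, 5833/40, …
ICs: h(0) = 0, h′(0) = 12, h′′(0) = 0, h′′′(0) = -165.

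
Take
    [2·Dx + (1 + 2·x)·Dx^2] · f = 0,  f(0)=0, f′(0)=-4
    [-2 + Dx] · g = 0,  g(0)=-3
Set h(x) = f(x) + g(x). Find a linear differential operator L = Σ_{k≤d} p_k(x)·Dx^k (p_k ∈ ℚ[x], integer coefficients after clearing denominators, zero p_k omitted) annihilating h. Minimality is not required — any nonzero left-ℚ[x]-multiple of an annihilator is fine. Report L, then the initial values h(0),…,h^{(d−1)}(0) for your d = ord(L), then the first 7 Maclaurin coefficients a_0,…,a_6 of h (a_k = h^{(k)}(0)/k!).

f: a_k = 0, -4, 4, -16/3, 8, -64/5, 64/3, …
g: a_k = -3, -6, -6, -4, -2, -4/5, -4/15, …
Sum ⇒ L₀ = lclm(L_f,L_g) in ℚ(x)⟨Dx⟩.
L = (-6 - 4·x)·Dx + (1 - 4·x - 4·x^2)·Dx^2 + (1 + 3·x + 2·x^2)·Dx^3  (order 3).
h: a_k = -3, -10, -2, -28/3, 6, -68/5, 316/15, …
ICs: h(0) = -3, h′(0) = -10, h′′(0) = -4.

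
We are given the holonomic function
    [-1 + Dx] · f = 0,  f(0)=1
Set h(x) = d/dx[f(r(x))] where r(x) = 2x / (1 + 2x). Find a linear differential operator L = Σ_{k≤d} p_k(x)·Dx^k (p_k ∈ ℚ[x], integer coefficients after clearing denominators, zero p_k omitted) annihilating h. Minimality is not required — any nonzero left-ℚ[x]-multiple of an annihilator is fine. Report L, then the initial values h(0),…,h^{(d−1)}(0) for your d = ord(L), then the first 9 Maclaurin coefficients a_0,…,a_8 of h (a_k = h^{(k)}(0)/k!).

L = (-2 - 8·x) + (-1 - 4·x - 4·x^2)·Dx  (order 1).
h: a_k = 2, -4, 4, 8/3, -76/3, 1208/15, -8728/45, 125456/315, -226076/315, …
ICs: h(0) = 2.

f: a_k = 1, 1, 1/2, 1/6, 1/24, 1/120, 1/720, 1/5040, 1/40320, …
Substitute x→r, Dx→(1/r')Dx; clear ⇒ L₀.
Differentiate: ansatz ord ≤ ord L₀ ⇒ L.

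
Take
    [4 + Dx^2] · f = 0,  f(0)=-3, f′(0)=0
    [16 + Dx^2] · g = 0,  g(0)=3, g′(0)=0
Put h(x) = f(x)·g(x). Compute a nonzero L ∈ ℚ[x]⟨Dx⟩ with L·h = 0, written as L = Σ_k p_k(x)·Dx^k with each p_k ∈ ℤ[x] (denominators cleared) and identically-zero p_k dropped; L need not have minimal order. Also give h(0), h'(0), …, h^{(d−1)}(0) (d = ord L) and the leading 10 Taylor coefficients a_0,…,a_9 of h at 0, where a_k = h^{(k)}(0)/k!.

f: a_k = -3, 0, 6, 0, -2, 0, 4/15, 0, -2/105, 0, …
g: a_k = 3, 0, -24, 0, 32, 0, -256/15, 0, 512/105, 0, …
Product ⇒ symmetric product L₀, ord ≤ 4.
L = 144 + 40·Dx^2 + Dx^4  (order 4).
h: a_k = -9, 0, 90, 0, -246, 0, 292, 0, -6562/35, 0, …
ICs: h(0) = -9, h′(0) = 0, h′′(0) = 180, h′′′(0) = 0.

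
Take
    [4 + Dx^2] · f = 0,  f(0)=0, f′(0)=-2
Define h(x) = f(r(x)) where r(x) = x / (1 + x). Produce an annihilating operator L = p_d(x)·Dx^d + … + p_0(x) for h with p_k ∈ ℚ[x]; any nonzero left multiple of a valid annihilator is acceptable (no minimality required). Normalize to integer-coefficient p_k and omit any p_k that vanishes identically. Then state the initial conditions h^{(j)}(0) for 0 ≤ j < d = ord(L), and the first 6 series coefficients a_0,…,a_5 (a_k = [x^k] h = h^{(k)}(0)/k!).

f: a_k = 0, -2, 0, 4/3, 0, -4/15, …
Substitute x→r, Dx→(1/r')Dx; clear ⇒ L₀.
L = 4 + (2 + 6·x + 6·x^2 + 2·x^3)·Dx + (1 + 4·x + 6·x^2 + 4·x^3 + x^4)·Dx^2  (order 2).
h: a_k = 0, -2, 2, -2/3, -2, 86/15, …
ICs: h(0) = 0, h′(0) = -2.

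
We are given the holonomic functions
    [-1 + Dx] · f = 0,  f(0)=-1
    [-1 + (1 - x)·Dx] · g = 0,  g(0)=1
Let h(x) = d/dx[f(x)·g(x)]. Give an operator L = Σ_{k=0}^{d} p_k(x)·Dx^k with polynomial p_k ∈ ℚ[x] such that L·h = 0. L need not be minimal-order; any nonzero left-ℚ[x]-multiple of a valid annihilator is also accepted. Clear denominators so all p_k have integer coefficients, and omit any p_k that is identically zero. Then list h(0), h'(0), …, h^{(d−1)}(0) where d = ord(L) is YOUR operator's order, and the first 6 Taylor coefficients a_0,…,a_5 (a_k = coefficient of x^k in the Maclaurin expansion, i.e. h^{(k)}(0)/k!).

L = (5 - 4·x + x^2) + (-2 + 3·x - x^2)·Dx  (order 1).
h: a_k = -2, -5, -8, -65/6, -163/12, -1957/120, …
ICs: h(0) = -2.

f: a_k = -1, -1, -1/2, -1/6, -1/24, -1/120, …
g: a_k = 1, 1, 1, 1, 1, 1, …
Product ⇒ symmetric product L₀, ord ≤ 1.
h=h₀': d/dx-closure on L₀ ⇒ L.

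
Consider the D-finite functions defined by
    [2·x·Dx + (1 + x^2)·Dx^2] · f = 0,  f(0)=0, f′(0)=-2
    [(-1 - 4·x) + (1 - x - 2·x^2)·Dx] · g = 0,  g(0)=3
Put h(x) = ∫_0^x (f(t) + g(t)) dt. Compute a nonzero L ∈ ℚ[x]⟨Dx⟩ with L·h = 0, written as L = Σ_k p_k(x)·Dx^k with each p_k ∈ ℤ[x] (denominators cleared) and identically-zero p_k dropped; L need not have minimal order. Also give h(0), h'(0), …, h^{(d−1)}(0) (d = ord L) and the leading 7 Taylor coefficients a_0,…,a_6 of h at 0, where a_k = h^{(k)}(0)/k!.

L = (6 - 24·x - 162·x^2 - 240·x^3 - 384·x^4 - 48·x^6)·Dx^2 + (-16 - 74·x - 88·x^2 - 226·x^3 - 212·x^4 - 304·x^5 - 12·x^6 - 48·x^7)·Dx^3 + (3 + 4·x + 8·x^2 - 28·x^3 - 27·x^4 - 36·x^5 - 40·x^6 - 4·x^7 - 8·x^8)·Dx^4  (order 4).
h: a_k = 0, 3, 1/2, 3, 47/12, 33/5, 313/30, …
ICs: h(0) = 0, h′(0) = 3, h′′(0) = 1, h′′′(0) = 18.

f: a_k = 0, -2, 0, 2/3, 0, -2/5, 0, …
g: a_k = 3, 3, 9, 15, 33, 63, 129, …
Sum ⇒ L₀ = lclm(L_f,L_g) in ℚ(x)⟨Dx⟩.
h=∫h₀ ⇒ L = L₀·Dx.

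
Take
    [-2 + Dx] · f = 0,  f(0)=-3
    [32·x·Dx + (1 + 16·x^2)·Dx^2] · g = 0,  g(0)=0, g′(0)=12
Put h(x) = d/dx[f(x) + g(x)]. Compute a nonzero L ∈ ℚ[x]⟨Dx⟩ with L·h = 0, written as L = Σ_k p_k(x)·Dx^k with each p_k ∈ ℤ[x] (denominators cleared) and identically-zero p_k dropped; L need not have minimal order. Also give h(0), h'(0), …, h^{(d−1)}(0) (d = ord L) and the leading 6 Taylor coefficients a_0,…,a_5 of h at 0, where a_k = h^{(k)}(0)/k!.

f: a_k = -3, -6, -6, -4, -2, -4/5, …
g: a_k = 0, 12, 0, -64, 0, 3072/5, …
h₀=f+g: left-lcm gives L₀, ord ≤ 3.
Differentiate: ansatz ord ≤ ord L₀ ⇒ L.
L = (32 - 64·x - 1536·x^2 - 1024·x^3) + (-18 + 704·x^2 - 512·x^4)·Dx + (1 + 16·x + 32·x^2 + 256·x^3 + 256·x^4)·Dx^2  (order 2).
h: a_k = 6, -12, -204, -8, 3068, -8/5, …
ICs: h(0) = 6, h′(0) = -12.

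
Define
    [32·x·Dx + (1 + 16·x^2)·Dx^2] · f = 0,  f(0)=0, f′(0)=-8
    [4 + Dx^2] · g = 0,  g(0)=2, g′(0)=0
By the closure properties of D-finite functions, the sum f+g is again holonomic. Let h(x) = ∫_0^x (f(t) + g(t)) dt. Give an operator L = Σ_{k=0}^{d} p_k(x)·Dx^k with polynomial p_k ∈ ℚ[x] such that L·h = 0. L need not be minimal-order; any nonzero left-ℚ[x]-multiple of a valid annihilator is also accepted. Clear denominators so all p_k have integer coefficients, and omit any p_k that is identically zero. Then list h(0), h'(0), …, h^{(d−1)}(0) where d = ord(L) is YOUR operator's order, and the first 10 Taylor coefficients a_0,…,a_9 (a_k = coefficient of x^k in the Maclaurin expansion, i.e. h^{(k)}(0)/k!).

f: a_k = 0, -8, 0, 128/3, 0, -2048/5, 0, 32768/7, 0, -524288/9, …
g: a_k = 2, 0, -4, 0, 4/3, 0, -8/45, 0, 4/315, 0, …
h₀=f+g: left-lcm gives L₀, ord ≤ 4.
∫: right-multiply L₀ by Dx.
L = (-6016·x + 102400·x^3 + 32768·x^5)·Dx^2 + (-28 + 1216·x^2 + 27648·x^4 + 16384·x^6)·Dx^3 + (-1504·x + 25600·x^3 + 8192·x^5)·Dx^4 + (-7 + 304·x^2 + 6912·x^4 + 4096·x^6)·Dx^5  (order 5).
h: a_k = 0, 2, -4, -4/3, 32/3, 4/15, -1024/15, -8/315, 4096/7, 4/2835, …
ICs: h(0) = 0, h′(0) = 2, h′′(0) = -8, h′′′(0) = -8, h′′′′(0) = 256.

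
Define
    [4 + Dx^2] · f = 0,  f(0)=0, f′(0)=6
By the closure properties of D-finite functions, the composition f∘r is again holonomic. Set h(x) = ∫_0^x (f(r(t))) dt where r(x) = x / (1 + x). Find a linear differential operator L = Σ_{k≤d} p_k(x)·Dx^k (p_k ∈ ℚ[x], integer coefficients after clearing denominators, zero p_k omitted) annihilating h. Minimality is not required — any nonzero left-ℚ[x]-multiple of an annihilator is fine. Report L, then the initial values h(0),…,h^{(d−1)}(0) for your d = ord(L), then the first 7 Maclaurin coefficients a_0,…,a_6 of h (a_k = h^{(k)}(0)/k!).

L = 4·Dx + (2 + 6·x + 6·x^2 + 2·x^3)·Dx^2 + (1 + 4·x + 6·x^2 + 4·x^3 + x^4)·Dx^3  (order 3).
h: a_k = 0, 0, 3, -2, 1/2, 6/5, -43/15, …
ICs: h(0) = 0, h′(0) = 0, h′′(0) = 6.

f: a_k = 0, 6, 0, -4, 0, 4/5, 0, …
Change of var in L_f (x↦r) gives L₀.
h=∫h₀ ⇒ L = L₀·Dx.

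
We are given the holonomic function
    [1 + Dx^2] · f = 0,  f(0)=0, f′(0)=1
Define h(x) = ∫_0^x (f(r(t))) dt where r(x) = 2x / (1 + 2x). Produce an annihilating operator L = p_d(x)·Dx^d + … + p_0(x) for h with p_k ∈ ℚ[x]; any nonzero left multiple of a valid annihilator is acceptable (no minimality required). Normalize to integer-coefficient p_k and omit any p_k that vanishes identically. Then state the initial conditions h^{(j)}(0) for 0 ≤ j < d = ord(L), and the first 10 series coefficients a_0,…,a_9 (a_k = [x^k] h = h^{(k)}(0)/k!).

L = 4·Dx + (4 + 24·x + 48·x^2 + 32·x^3)·Dx^2 + (1 + 8·x + 24·x^2 + 32·x^3 + 16·x^4)·Dx^3  (order 3).
h: a_k = 0, 0, 1, -4/3, 5/3, -8/5, 2/45, 40/7, -6931/315, 25456/405, …
ICs: h(0) = 0, h′(0) = 0, h′′(0) = 2.

f: a_k = 0, 1, 0, -1/6, 0, 1/120, 0, -1/5040, 0, 1/362880, …
Change of var in L_f (x↦r) gives L₀.
Integrate: L := L₀·Dx.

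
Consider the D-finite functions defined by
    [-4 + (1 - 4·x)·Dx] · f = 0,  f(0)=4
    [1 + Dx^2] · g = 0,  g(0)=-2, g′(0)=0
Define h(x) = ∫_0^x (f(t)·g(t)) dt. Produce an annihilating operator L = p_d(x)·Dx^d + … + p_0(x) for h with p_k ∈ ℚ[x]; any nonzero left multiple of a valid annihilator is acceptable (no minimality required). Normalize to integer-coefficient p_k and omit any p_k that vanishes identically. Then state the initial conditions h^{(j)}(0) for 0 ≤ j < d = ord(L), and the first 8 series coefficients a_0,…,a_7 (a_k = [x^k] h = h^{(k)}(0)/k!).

L = (-1 + 4·x)·Dx + 8·Dx^2 + (-1 + 4·x)·Dx^3  (order 3).
h: a_k = 0, -8, -16, -124/3, -124, -5953/15, -11906/9, -2857439/630, …
ICs: h(0) = 0, h′(0) = -8, h′′(0) = -32.

f: a_k = 4, 16, 64, 256, 1024, 4096, 16384, 65536, …
g: a_k = -2, 0, 1, 0, -1/12, 0, 1/360, 0, …
f·g: L₀ = L_f ⊗_s L_g, ord ≤ 1·2.
∫: right-multiply L₀ by Dx.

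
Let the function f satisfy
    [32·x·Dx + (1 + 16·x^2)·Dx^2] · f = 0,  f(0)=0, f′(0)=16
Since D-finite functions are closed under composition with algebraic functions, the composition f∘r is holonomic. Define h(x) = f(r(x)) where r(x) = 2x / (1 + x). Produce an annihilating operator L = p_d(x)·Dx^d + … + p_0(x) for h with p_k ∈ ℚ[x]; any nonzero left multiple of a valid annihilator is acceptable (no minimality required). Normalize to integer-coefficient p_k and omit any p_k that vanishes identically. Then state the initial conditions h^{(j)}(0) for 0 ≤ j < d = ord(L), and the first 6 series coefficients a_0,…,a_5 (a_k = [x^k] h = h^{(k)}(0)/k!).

f: a_k = 0, 16, 0, -256/3, 0, 4096/5, …
L₀ from L_f via x↦r, Dx↦r'^{-1}Dx.
L = (2 + 130·x)·Dx + (1 + 2·x + 65·x^2)·Dx^2  (order 2).
h: a_k = 0, 32, -32, -1952/3, 2016, 110752/5, …
ICs: h(0) = 0, h′(0) = 32.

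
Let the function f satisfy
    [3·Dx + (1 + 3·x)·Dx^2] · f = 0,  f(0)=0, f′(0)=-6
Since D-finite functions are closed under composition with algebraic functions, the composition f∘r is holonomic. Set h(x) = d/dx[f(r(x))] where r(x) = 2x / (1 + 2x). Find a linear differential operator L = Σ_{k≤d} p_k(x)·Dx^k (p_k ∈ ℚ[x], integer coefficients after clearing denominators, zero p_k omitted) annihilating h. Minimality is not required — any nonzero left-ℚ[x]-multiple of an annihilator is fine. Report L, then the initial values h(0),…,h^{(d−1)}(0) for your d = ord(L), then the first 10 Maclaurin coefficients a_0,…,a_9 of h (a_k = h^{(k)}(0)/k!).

f: a_k = 0, -6, 9, -18, 81/2, -486/5, 243, -4374/7, 6561/4, -4374, …
L₀ from L_f via x↦r, Dx↦r'^{-1}Dx.
Differentiate: ansatz ord ≤ ord L₀ ⇒ L.
L = (10 + 32·x) + (1 + 10·x + 16·x^2)·Dx  (order 1).
h: a_k = -12, 120, -1008, 8160, -65472, 524160, -4194048, 33553920, -268434432, 2147481600, …
ICs: h(0) = -12.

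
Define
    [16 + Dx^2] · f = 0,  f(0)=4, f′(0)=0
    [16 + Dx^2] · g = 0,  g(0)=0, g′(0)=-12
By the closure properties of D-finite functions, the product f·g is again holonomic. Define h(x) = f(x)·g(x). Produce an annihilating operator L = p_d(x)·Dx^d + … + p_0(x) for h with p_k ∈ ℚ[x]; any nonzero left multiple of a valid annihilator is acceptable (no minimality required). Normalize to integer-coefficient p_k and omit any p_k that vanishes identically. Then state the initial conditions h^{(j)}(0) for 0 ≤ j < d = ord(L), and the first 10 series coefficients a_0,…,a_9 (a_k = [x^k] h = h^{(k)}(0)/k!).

L = 64·Dx + Dx^3  (order 3).
h: a_k = 0, -48, 0, 512, 0, -8192/5, 0, 262144/105, 0, -2097152/945, …
ICs: h(0) = 0, h′(0) = -48, h′′(0) = 0.

f: a_k = 4, 0, -32, 0, 128/3, 0, -1024/45, 0, 2048/315, 0, …
g: a_k = 0, -12, 0, 32, 0, -128/5, 0, 1024/105, 0, -2048/945, …
L₀ := L_f ⊗_s L_g (sym. prod.), ord ≤ 4.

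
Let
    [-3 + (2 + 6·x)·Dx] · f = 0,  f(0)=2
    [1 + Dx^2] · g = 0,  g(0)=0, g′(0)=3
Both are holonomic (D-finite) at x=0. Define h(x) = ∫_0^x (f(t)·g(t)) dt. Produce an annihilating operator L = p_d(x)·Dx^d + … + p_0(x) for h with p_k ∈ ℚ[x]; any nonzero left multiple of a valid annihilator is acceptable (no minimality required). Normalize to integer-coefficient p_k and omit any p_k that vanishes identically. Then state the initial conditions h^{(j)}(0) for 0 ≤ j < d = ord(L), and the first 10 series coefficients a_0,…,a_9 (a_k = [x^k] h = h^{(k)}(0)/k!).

L = (31 + 24·x + 36·x^2)·Dx + (-12 - 36·x)·Dx^2 + (4 + 24·x + 36·x^2)·Dx^3  (order 3).
h: a_k = 0, 0, 3, 3, -31/16, 69/40, -5699/1920, 24483/4480, -4655323/430080, 1468555/64512, …
ICs: h(0) = 0, h′(0) = 0, h′′(0) = 6.

f: a_k = 2, 3, -9/4, 27/8, -405/64, 1701/128, -15309/512, 72171/1024, -2814669/16384, 14073345/32768, …
g: a_k = 0, 3, 0, -1/2, 0, 1/40, 0, -1/1680, 0, 1/120960, …
h₀=f·g: eliminate ⇒ L₀, order ≤ 1·2.
∫: right-multiply L₀ by Dx.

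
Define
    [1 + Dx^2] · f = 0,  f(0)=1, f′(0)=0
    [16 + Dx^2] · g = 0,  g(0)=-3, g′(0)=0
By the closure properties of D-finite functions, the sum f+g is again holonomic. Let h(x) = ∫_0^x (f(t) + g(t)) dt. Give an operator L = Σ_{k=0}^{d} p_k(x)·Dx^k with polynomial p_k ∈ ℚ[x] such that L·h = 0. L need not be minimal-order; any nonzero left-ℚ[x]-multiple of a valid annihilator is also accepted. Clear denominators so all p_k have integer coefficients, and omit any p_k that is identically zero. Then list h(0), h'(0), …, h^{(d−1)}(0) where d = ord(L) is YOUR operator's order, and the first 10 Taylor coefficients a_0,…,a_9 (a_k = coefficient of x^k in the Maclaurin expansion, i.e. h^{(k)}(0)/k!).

L = 16·Dx + 17·Dx^3 + Dx^5  (order 5).
h: a_k = 0, -2, 0, 47/6, 0, -767/120, 0, 12287/5040, 0, -196607/362880, …
ICs: h(0) = 0, h′(0) = -2, h′′(0) = 0, h′′′(0) = 47, h′′′′(0) = 0.

f: a_k = 1, 0, -1/2, 0, 1/24, 0, -1/720, 0, 1/40320, 0, …
g: a_k = -3, 0, 24, 0, -32, 0, 256/15, 0, -512/105, 0, …
Sum ⇒ L₀ = lclm(L_f,L_g) in ℚ(x)⟨Dx⟩.
∫: right-multiply L₀ by Dx.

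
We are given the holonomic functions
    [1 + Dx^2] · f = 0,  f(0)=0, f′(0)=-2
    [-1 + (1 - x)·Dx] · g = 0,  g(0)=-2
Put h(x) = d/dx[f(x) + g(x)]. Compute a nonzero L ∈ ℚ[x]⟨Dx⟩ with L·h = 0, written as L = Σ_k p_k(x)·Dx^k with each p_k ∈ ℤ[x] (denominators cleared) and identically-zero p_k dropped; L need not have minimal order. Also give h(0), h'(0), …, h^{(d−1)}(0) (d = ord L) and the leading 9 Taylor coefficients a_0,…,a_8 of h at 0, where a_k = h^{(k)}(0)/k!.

f: a_k = 0, -2, 0, 1/3, 0, -1/60, 0, 1/2520, 0, …
g: a_k = -2, -2, -2, -2, -2, -2, -2, -2, -2, …
L₀ := lclm(L_f,L_g); ord L₀ ≤ 2+1.
h=h₀': d/dx-closure on L₀ ⇒ L.
L = (26 - 4·x + 2·x^2) + (-7 + 9·x - 3·x^2 + x^3)·Dx + (26 - 4·x + 2·x^2)·Dx^2 + (-7 + 9·x - 3·x^2 + x^3)·Dx^3  (order 3).
h: a_k = -4, -4, -5, -8, -121/12, -12, -5039/360, -16, -362881/20160, …
ICs: h(0) = -4, h′(0) = -4, h′′(0) = -10.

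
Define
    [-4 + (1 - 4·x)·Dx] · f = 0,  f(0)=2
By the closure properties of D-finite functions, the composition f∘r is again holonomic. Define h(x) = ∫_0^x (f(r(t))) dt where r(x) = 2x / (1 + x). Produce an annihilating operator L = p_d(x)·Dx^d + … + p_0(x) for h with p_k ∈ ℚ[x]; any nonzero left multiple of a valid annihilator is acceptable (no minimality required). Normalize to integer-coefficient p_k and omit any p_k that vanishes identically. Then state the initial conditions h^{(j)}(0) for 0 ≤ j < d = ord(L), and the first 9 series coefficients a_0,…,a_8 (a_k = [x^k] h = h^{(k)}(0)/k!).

f: a_k = 2, 8, 32, 128, 512, 2048, 8192, 32768, 131072, …
Substitute x→r, Dx→(1/r')Dx; clear ⇒ L₀.
h=∫₀ˣh₀: take L = L₀·Dx.
L = 8·Dx + (-1 + 6·x + 7·x^2)·Dx^2  (order 2).
h: a_k = 0, 2, 8, 112/3, 196, 5488/5, 19208/3, 38416, 235298, …
ICs: h(0) = 0, h′(0) = 2.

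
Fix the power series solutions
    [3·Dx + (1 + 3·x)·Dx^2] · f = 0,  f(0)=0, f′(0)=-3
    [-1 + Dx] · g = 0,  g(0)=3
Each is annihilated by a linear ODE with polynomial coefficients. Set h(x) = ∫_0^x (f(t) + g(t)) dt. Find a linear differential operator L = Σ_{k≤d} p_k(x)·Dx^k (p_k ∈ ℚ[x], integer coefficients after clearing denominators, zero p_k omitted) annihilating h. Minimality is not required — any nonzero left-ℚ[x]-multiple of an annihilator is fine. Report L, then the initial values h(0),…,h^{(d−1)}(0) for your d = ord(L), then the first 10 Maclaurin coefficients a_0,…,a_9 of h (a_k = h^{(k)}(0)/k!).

f: a_k = 0, -3, 9/2, -9, 81/4, -243/5, 243/2, -2187/7, 6561/8, -2187, …
g: a_k = 3, 3, 3/2, 1/2, 1/8, 1/40, 1/240, 1/1680, 1/13440, 1/120960, …
Weyl lclm of L_f,L_g ⇒ L₀ (ord ≤ 3).
∫: right-multiply L₀ by Dx.
L = (-21 - 9·x)·Dx^2 + (17 - 6·x - 9·x^2)·Dx^3 + (4 + 15·x + 9·x^2)·Dx^4  (order 4).
h: a_k = 0, 3, 0, 2, -17/8, 163/40, -1943/240, 29161/1680, -524879/13440, 11022481/120960, …
ICs: h(0) = 0, h′(0) = 3, h′′(0) = 0, h′′′(0) = 12.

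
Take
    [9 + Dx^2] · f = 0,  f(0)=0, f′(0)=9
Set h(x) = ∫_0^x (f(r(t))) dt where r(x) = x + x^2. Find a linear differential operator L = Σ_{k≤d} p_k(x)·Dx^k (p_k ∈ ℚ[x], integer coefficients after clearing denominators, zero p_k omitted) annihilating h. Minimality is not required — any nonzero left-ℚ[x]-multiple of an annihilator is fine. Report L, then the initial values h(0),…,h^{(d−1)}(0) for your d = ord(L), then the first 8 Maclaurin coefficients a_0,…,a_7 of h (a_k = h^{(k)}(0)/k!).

L = (9 + 54·x + 108·x^2 + 72·x^3)·Dx - 2·Dx^2 + (1 + 2·x)·Dx^3  (order 3).
h: a_k = 0, 0, 9/2, 3, -27/8, -81/10, -459/80, 135/56, …
ICs: h(0) = 0, h′(0) = 0, h′′(0) = 9.

f: a_k = 0, 9, 0, -27/2, 0, 243/40, 0, -729/560, …
Change of var in L_f (x↦r) gives L₀.
h=∫₀ˣh₀: take L = L₀·Dx.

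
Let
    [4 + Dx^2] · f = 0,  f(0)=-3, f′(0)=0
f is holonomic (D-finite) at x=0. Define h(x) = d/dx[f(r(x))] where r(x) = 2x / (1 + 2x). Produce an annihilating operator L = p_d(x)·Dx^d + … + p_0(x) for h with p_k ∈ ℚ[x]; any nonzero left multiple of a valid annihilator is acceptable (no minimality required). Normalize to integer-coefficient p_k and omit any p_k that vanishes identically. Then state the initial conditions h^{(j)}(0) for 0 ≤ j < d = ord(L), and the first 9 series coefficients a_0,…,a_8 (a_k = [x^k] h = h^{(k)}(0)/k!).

f: a_k = -3, 0, 6, 0, -2, 0, 4/15, 0, -2/105, …
h₀=f(r): pull back L_f along r ⇒ L₀.
h₀' ⇒ L via d/dx closure of L₀.
L = (40 + 96·x + 96·x^2) + (12 + 72·x + 144·x^2 + 96·x^3)·Dx + (1 + 8·x + 24·x^2 + 32·x^3 + 16·x^4)·Dx^2  (order 2).
h: a_k = 0, 48, -288, 1024, -2560, 19712/5, 10752/5, -4820992/105, 7938048/35, …
ICs: h(0) = 0, h′(0) = 48.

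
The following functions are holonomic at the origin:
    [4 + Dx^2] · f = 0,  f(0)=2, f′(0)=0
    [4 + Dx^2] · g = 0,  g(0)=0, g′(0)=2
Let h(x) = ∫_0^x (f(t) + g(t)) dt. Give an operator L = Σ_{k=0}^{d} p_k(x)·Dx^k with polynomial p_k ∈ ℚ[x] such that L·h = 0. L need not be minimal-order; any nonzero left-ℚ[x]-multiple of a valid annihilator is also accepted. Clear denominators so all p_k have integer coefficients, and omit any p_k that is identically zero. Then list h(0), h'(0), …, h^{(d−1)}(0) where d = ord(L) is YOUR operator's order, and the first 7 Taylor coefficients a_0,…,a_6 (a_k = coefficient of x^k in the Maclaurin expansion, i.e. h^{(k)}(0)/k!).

f: a_k = 2, 0, -4, 0, 4/3, 0, -8/45, …
g: a_k = 0, 2, 0, -4/3, 0, 4/15, 0, …
Weyl lclm of L_f,L_g ⇒ L₀ (ord ≤ 4).
h=∫₀ˣh₀: take L = L₀·Dx.
L = 4·Dx + Dx^3  (order 3).
h: a_k = 0, 2, 1, -4/3, -1/3, 4/15, 2/45, …
ICs: h(0) = 0, h′(0) = 2, h′′(0) = 2.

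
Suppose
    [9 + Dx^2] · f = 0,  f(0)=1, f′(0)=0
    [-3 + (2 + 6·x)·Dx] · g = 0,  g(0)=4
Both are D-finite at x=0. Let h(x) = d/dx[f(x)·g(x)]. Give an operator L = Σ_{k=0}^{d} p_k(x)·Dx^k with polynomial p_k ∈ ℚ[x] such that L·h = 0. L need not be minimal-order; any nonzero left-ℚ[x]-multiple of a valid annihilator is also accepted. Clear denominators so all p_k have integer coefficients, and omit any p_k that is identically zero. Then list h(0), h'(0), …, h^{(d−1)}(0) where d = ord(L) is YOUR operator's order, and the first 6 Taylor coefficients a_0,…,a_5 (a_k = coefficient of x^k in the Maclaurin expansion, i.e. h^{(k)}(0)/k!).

L = (477 + 3888·x + 11016·x^2 + 15552·x^3 + 11664·x^4) + (-12 - 324·x - 1296·x^2 - 1296·x^3)·Dx + (28 + 264·x + 972·x^2 + 1728·x^3 + 1296·x^4)·Dx^2  (order 2).
h: a_k = 6, -45, -243/4, 675/8, 5265/64, -84807/640, …
ICs: h(0) = 6, h′(0) = -45.

f: a_k = 1, 0, -9/2, 0, 27/8, 0, …
g: a_k = 4, 6, -9/2, 27/4, -405/32, 1701/64, …
Sym-product of L_f,L_g gives L₀ (≤ ord 2).
h₀' ⇒ L via d/dx closure of L₀.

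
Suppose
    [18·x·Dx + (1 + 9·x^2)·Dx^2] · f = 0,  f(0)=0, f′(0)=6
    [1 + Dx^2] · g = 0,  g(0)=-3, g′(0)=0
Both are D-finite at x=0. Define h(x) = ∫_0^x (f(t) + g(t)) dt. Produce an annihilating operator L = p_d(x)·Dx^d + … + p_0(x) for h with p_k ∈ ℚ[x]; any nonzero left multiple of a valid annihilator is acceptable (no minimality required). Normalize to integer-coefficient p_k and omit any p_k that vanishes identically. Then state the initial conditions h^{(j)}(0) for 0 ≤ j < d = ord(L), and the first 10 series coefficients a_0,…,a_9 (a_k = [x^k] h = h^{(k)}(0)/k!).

f: a_k = 0, 6, 0, -18, 0, 486/5, 0, -4374/7, 0, 4374, …
g: a_k = -3, 0, 3/2, 0, -1/8, 0, 1/240, 0, -1/13440, 0, …
f+g: L₀ = lclm(L_f,L_g), ord ≤ 2+2.
h=∫₀ˣh₀: take L = L₀·Dx.
L = (-1926·x + 17820·x^3 + 1458·x^5)·Dx^2 + (-17 + 351·x^2 + 4617·x^4 + 729·x^6)·Dx^3 + (-1926·x + 17820·x^3 + 1458·x^5)·Dx^4 + (-17 + 351·x^2 + 4617·x^4 + 729·x^6)·Dx^5  (order 5).
h: a_k = 0, -3, 3, 1/2, -9/2, -1/40, 81/5, 1/1680, -2187/28, -1/120960, …
ICs: h(0) = 0, h′(0) = -3, h′′(0) = 6, h′′′(0) = 3, h′′′′(0) = -108.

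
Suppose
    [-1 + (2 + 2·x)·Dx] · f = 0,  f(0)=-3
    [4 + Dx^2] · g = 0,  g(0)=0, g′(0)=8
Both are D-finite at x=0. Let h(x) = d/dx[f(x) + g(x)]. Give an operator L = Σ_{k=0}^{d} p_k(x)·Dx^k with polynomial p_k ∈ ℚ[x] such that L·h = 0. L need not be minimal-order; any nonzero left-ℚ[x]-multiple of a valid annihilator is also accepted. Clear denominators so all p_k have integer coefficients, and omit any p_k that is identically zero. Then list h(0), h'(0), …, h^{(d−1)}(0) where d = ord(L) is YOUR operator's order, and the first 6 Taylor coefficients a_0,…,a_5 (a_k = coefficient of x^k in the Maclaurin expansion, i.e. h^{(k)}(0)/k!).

L = (-124 - 128·x - 64·x^2) + (-152 - 408·x - 384·x^2 - 128·x^3)·Dx + (-31 - 32·x - 16·x^2)·Dx^2 + (-38 - 102·x - 96·x^2 - 32·x^3)·Dx^3  (order 3).
h: a_k = 13/2, 3/4, -265/16, 15/32, 3781/768, 189/512, …
ICs: h(0) = 13/2, h′(0) = 3/4, h′′(0) = -265/8.

f: a_k = -3, -3/2, 3/8, -3/16, 15/128, -21/256, …
g: a_k = 0, 8, 0, -16/3, 0, 16/15, …
Weyl lclm of L_f,L_g ⇒ L₀ (ord ≤ 3).
h=h₀': d/dx-closure on L₀ ⇒ L.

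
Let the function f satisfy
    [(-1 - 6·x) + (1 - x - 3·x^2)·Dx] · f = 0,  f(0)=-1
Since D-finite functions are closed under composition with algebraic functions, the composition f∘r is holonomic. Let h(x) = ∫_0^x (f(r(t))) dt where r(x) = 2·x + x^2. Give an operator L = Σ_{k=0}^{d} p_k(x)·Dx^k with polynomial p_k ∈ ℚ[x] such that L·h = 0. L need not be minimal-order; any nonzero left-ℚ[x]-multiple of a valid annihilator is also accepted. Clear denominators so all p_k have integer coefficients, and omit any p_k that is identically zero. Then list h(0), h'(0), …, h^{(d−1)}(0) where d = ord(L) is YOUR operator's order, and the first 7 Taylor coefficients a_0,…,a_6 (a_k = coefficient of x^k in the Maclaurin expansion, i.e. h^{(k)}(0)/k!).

f: a_k = -1, -1, -4, -7, -19, -40, -97, …
Change of var in L_f (x↦r) gives L₀.
h=∫₀ˣh₀: take L = L₀·Dx.
L = (2 + 26·x + 36·x^2 + 12·x^3)·Dx + (-1 + 2·x + 13·x^2 + 12·x^3 + 3·x^4)·Dx^2  (order 2).
h: a_k = 0, -1, -1, -17/3, -18, -392/5, -965/3, …
ICs: h(0) = 0, h′(0) = -1.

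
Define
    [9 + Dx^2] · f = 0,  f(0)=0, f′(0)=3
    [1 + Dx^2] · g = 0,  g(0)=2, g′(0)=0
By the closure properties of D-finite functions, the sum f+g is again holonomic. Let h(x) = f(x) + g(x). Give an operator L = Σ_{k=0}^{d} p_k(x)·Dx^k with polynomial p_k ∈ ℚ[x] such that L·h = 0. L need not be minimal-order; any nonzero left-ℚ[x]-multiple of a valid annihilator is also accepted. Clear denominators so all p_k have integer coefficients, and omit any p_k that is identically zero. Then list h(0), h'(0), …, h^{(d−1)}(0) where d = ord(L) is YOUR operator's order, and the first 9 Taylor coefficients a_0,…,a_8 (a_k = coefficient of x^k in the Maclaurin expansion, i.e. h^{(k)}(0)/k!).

L = 9 + 10·Dx^2 + Dx^4  (order 4).
h: a_k = 2, 3, -1, -9/2, 1/12, 81/40, -1/360, -243/560, 1/20160, …
ICs: h(0) = 2, h′(0) = 3, h′′(0) = -2, h′′′(0) = -27.

f: a_k = 0, 3, 0, -9/2, 0, 81/40, 0, -243/560, 0, …
g: a_k = 2, 0, -1, 0, 1/12, 0, -1/360, 0, 1/20160, …
Sum ⇒ L₀ = lclm(L_f,L_g) in ℚ(x)⟨Dx⟩.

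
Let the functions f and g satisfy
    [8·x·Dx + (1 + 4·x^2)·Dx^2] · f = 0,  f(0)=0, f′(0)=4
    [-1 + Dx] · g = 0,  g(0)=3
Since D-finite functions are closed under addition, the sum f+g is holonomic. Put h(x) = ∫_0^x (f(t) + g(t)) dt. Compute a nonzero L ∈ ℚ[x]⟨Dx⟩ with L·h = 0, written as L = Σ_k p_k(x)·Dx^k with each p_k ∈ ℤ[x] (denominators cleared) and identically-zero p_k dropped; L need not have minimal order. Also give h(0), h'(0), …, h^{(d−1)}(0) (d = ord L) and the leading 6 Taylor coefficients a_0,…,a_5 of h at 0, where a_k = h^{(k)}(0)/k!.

L = (8 - 8·x - 96·x^2 - 32·x^3)·Dx^2 + (-9 + 88·x^2 - 16·x^4)·Dx^3 + (1 + 8·x + 8·x^2 + 32·x^3 + 16·x^4)·Dx^4  (order 4).
h: a_k = 0, 3, 7/2, 1/2, -29/24, 1/40, …
ICs: h(0) = 0, h′(0) = 3, h′′(0) = 7, h′′′(0) = 3.

f: a_k = 0, 4, 0, -16/3, 0, 64/5, …
g: a_k = 3, 3, 3/2, 1/2, 1/8, 1/40, …
f+g: L₀ = lclm(L_f,L_g), ord ≤ 2+1.
h=∫₀ˣh₀: take L = L₀·Dx.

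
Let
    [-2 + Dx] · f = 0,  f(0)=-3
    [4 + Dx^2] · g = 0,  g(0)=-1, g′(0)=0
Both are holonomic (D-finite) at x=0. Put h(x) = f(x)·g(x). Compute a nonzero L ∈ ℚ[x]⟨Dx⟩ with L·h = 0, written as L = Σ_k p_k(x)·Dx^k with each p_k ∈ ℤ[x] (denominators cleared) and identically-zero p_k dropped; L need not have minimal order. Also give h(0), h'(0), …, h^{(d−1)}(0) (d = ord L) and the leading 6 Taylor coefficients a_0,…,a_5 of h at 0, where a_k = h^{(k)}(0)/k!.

L = 8 - 4·Dx + Dx^2  (order 2).
h: a_k = 3, 6, 0, -8, -8, -16/5, …
ICs: h(0) = 3, h′(0) = 6.

f: a_k = -3, -6, -6, -4, -2, -4/5, …
g: a_k = -1, 0, 2, 0, -2/3, 0, …
Sym-product of L_f,L_g gives L₀ (≤ ord 2).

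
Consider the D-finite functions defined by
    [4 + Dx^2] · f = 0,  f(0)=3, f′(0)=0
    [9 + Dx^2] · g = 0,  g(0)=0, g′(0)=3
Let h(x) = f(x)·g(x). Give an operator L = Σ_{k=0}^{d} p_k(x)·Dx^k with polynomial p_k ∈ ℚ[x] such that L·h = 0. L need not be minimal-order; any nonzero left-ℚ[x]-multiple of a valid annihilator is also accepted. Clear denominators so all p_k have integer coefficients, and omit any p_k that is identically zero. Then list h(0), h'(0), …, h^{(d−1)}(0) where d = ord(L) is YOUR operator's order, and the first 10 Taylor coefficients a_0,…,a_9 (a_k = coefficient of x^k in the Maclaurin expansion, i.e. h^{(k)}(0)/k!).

L = 25 + 26·Dx^2 + Dx^4  (order 4).
h: a_k = 0, 9, 0, -63/2, 0, 1563/40, 0, -13021/560, 0, 5167/640, …
ICs: h(0) = 0, h′(0) = 9, h′′(0) = 0, h′′′(0) = -189.

f: a_k = 3, 0, -6, 0, 2, 0, -4/15, 0, 2/105, 0, …
g: a_k = 0, 3, 0, -9/2, 0, 81/40, 0, -243/560, 0, 243/4480, …
h₀=f·g: eliminate ⇒ L₀, order ≤ 2·2.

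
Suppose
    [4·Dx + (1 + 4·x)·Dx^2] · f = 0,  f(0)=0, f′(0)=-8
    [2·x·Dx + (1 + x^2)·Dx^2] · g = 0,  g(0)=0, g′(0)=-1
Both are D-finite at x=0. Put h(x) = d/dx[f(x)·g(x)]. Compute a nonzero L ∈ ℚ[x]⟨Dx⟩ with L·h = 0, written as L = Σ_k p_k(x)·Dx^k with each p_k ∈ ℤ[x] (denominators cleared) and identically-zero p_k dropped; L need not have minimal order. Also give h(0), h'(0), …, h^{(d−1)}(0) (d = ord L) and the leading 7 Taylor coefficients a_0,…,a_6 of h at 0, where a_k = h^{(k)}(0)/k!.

L = (144 + 896·x + 560·x^2 + 2304·x^3 + 1920·x^4 + 3328·x^5 + 256·x^7) + (132 + 304·x + 2252·x^2 + 4144·x^3 + 8896·x^4 + 5952·x^5 + 8960·x^6 + 192·x^7 + 896·x^8)·Dx + (72 + 376·x + 912·x^2 + 2808·x^3 + 3720·x^4 + 6288·x^5 + 3072·x^6 + 4368·x^7 + 192·x^8 + 512·x^9)·Dx^2 + (5 + 48·x + 178·x^2 + 416·x^3 + 729·x^4 + 720·x^5 + 1008·x^6 + 384·x^7 + 516·x^8 + 32·x^9 + 64·x^10)·Dx^3  (order 3).
h: a_k = 0, 16, -48, 160, -1840/3, 35728/15, -139216/15, …
ICs: h(0) = 0, h′(0) = 16, h′′(0) = -96.

f: a_k = 0, -8, 16, -128/3, 128, -2048/5, 4096/3, …
g: a_k = 0, -1, 0, 1/3, 0, -1/5, 0, …
h₀=f·g: eliminate ⇒ L₀, order ≤ 2·2.
h=h₀': d/dx-closure on L₀ ⇒ L.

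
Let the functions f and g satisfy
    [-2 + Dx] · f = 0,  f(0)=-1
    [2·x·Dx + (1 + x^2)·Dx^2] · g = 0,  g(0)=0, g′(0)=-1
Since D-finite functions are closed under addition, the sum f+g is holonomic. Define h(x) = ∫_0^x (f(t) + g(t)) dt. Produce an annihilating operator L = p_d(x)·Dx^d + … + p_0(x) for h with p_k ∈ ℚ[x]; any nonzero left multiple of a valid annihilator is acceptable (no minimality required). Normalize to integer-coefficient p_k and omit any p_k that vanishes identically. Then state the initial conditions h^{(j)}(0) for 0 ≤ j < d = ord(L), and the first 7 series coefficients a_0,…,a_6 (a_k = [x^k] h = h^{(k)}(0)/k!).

L = (2 - 4·x - 6·x^2 - 4·x^3)·Dx^2 + (-3 - x^2 - 2·x^4)·Dx^3 + (1 + x + 2·x^2 + x^3 + x^4)·Dx^4  (order 4).
h: a_k = 0, -1, -3/2, -2/3, -1/4, -2/15, -7/90, …
ICs: h(0) = 0, h′(0) = -1, h′′(0) = -3, h′′′(0) = -4.

f: a_k = -1, -2, -2, -4/3, -2/3, -4/15, -4/45, …
g: a_k = 0, -1, 0, 1/3, 0, -1/5, 0, …
L₀ := lclm(L_f,L_g); ord L₀ ≤ 1+2.
∫: right-multiply L₀ by Dx.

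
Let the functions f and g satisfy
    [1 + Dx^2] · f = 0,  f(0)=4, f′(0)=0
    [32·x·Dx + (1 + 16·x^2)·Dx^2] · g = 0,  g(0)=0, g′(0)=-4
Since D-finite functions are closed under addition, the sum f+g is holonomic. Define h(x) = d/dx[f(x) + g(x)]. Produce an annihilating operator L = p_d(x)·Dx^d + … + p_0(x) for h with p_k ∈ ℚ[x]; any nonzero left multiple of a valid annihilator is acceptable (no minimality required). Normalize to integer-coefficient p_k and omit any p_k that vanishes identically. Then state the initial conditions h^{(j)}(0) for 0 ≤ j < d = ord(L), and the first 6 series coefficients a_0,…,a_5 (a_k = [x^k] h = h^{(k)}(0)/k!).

L = (-6112·x + 99328·x^3 + 8192·x^5) + (-31 + 1072·x^2 + 25344·x^4 + 4096·x^6)·Dx + (-6112·x + 99328·x^3 + 8192·x^5)·Dx^2 + (-31 + 1072·x^2 + 25344·x^4 + 4096·x^6)·Dx^3  (order 3).
h: a_k = -4, -4, 64, 2/3, -1024, -1/30, …
ICs: h(0) = -4, h′(0) = -4, h′′(0) = 128.

f: a_k = 4, 0, -2, 0, 1/6, 0, …
g: a_k = 0, -4, 0, 64/3, 0, -1024/5, …
h₀=f+g: left-lcm gives L₀, ord ≤ 4.
h=h₀': d/dx-closure on L₀ ⇒ L.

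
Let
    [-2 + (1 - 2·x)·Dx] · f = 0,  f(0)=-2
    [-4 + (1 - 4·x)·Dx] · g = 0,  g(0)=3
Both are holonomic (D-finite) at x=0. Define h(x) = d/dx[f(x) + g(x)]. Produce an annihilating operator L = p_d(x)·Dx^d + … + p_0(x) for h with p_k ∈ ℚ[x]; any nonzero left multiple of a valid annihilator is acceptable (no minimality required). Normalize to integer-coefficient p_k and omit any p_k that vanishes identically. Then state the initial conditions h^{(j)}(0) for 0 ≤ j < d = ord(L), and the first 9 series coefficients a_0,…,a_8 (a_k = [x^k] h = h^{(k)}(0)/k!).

f: a_k = -2, -4, -8, -16, -32, -64, -128, -256, -512, …
g: a_k = 3, 12, 48, 192, 768, 3072, 12288, 49152, 196608, …
h₀=f+g: left-lcm gives L₀, ord ≤ 2.
h=h₀': d/dx-closure on L₀ ⇒ L.
L = 48 + (-18 + 48·x)·Dx + (1 - 6·x + 8·x^2)·Dx^2  (order 2).
h: a_k = 8, 80, 528, 2944, 15040, 72960, 342272, 1568768, 7068672, …
ICs: h(0) = 8, h′(0) = 80.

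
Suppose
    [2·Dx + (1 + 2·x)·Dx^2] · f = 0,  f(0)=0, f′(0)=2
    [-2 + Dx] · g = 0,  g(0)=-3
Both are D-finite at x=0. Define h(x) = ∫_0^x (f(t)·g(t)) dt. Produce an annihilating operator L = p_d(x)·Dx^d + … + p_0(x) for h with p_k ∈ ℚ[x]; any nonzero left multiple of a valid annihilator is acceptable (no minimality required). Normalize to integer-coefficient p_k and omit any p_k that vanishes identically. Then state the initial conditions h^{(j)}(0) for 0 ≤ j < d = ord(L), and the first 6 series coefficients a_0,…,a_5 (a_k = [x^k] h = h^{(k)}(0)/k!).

L = 8·x·Dx + (-2 - 8·x)·Dx^2 + (1 + 2·x)·Dx^3  (order 3).
h: a_k = 0, 0, -3, -2, -2, 0, …
ICs: h(0) = 0, h′(0) = 0, h′′(0) = -6.

f: a_k = 0, 2, -2, 8/3, -4, 32/5, …
g: a_k = -3, -6, -6, -4, -2, -4/5, …
L₀ := L_f ⊗_s L_g (sym. prod.), ord ≤ 2.
h=∫₀ˣh₀: take L = L₀·Dx.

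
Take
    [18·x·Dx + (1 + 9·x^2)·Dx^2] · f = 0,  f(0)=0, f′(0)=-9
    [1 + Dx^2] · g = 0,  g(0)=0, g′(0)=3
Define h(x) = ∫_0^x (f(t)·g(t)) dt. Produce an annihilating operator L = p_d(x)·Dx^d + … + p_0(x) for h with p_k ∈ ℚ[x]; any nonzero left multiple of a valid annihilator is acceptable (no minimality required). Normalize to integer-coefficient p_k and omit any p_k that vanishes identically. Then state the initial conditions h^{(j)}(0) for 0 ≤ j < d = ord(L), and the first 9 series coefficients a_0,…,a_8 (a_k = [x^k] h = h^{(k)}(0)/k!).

f: a_k = 0, -9, 0, 27, 0, -729/5, 0, 6561/7, 0, …
g: a_k = 0, 3, 0, -1/2, 0, 1/40, 0, -1/1680, 0, …
Product ⇒ symmetric product L₀, ord ≤ 4.
h=∫h₀ ⇒ L = L₀·Dx.
L = (370 + 9594·x^2 + 4131·x^4 + 2916·x^6 + 6561·x^8)·Dx + (684·x + 6804·x^3 + 8748·x^5 + 26244·x^7)·Dx^2 + (380 + 9792·x^2 + 5346·x^4 + 5832·x^6 + 13122·x^8)·Dx^3 + (684·x + 6804·x^3 + 8748·x^5 + 26244·x^7)·Dx^4 + (10 + 198·x^2 + 1215·x^4 + 2916·x^6 + 6561·x^8)·Dx^5  (order 5).
h: a_k = 0, 0, 0, -9, 0, 171/10, 0, -3609/56, 0, …
ICs: h(0) = 0, h′(0) = 0, h′′(0) = 0, h′′′(0) = -54, h′′′′(0) = 0.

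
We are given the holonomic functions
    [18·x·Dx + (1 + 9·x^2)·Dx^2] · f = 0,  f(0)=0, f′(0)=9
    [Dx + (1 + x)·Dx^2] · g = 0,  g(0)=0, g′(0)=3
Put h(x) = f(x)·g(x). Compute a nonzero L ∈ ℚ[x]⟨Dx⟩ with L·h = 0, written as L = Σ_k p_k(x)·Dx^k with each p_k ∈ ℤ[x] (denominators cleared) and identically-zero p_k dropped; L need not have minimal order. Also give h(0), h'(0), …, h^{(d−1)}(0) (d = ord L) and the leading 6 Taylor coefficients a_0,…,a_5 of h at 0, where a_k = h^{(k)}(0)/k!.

f: a_k = 0, 9, 0, -27, 0, 729/5, …
g: a_k = 0, 3, -3/2, 1, -3/4, 3/5, …
h₀=f·g: eliminate ⇒ L₀, order ≤ 2·2.
L = (1368 + 2700·x + 37584·x^2 + 95580·x^3 + 87480·x^4 + 37908·x^5 + 26244·x^7)·Dx + (1298 + 9180·x + 54612·x^2 + 194724·x^3 + 324000·x^4 + 271188·x^5 + 102060·x^6 + 78732·x^7 + 91854·x^8)·Dx^2 + (76 + 2848·x + 12096·x^2 + 43992·x^3 + 117288·x^4 + 173016·x^5 + 139968·x^6 + 75816·x^7 + 78732·x^8 + 52488·x^9)·Dx^3 + (37 + 146·x + 901·x^2 + 2808·x^3 + 7362·x^4 + 15228·x^5 + 21546·x^6 + 17496·x^7 + 12393·x^8 + 13122·x^9 + 6561·x^10)·Dx^4  (order 4).
h: a_k = 0, 0, 27, -27/2, -72, 135/4, …
ICs: h(0) = 0, h′(0) = 0, h′′(0) = 54, h′′′(0) = -81.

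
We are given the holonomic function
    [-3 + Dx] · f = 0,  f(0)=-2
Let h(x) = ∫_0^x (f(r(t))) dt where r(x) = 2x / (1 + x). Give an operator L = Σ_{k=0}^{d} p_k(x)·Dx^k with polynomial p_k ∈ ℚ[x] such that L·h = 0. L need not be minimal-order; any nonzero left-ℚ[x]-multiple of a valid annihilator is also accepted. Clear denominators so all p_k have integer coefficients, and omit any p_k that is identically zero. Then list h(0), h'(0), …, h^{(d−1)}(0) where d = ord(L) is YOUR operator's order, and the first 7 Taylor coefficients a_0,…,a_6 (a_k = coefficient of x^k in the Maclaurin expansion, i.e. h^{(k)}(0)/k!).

L = -6·Dx + (1 + 2·x + x^2)·Dx^2  (order 2).
h: a_k = 0, -2, -6, -8, -3, 12/5, 2/5, …
ICs: h(0) = 0, h′(0) = -2.

f: a_k = -2, -6, -9, -9, -27/4, -81/20, -81/40, …
f∘r: x↦r, Dx↦Dx/r' in L_f ⇒ L₀.
h=∫h₀ ⇒ L = L₀·Dx.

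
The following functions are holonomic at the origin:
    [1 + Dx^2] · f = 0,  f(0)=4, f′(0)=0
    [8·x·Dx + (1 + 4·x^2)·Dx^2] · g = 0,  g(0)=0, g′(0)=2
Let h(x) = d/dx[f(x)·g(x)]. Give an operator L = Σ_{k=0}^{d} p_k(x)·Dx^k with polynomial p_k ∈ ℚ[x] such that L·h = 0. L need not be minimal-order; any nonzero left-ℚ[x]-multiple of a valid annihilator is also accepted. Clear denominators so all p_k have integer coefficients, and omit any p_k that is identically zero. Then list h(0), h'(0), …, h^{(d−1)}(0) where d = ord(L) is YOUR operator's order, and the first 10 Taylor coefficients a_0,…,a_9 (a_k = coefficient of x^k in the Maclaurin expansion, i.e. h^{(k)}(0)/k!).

f: a_k = 4, 0, -2, 0, 1/6, 0, -1/180, 0, 1/10080, 0, …
g: a_k = 0, 2, 0, -8/3, 0, 32/5, 0, -128/7, 0, 512/9, …
L₀ := L_f ⊗_s L_g (sym. prod.), ord ≤ 4.
Differentiate: ansatz ord ≤ ord L₀ ⇒ L.
L = (3893 + 34584·x^2 + 286832·x^4 + 57600·x^6 + 768·x^8 - 10240·x^10 + 4096·x^12) + (2192·x + 44864·x^3 + 156160·x^5 + 51200·x^7 + 20480·x^9 + 16384·x^11)·Dx + (3978 + 36208·x^2 + 296160·x^4 + 76288·x^6 + 9728·x^8 - 4096·x^10 + 8192·x^12)·Dx^2 + (2192·x + 44864·x^3 + 156160·x^5 + 51200·x^7 + 20480·x^9 + 16384·x^11)·Dx^3 + (85 + 1624·x^2 + 9328·x^4 + 18688·x^6 + 8960·x^8 + 6144·x^10 + 4096·x^12)·Dx^4  (order 4).
h: a_k = 8, 0, -44, 0, 469/3, 0, -54431/90, 0, 801991/336, 0, …
ICs: h(0) = 8, h′(0) = 0, h′′(0) = -88, h′′′(0) = 0.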